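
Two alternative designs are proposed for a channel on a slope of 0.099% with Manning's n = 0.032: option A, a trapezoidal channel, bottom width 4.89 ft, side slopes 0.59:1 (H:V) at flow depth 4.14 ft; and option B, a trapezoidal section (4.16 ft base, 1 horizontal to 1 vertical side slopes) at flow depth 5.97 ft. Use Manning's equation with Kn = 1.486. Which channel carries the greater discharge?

channel B

Channel A: With bottom width b = 4.89 ft and side slope z = 0.59: A = (b + zy)y = (4.89 + 0.59×4.14)×4.14 = 30.36 ft²; P = b + 2y√(1+z²) = 4.89 + 2×4.14×1.161 = 14.5 ft. Hydraulic radius R = A/P = 30.36/14.5 = 2.093 ft. Q_A = (1.486/0.032)·30.36·2.093^(2/3)·√0.00099 = 72.58 ft³/s.
Channel B: With bottom width b = 4.16 ft and side slope z = 1: A = (b + zy)y = (4.16 + 1×5.97)×5.97 = 60.48 ft²; P = b + 2y√(1+z²) = 4.16 + 2×5.97×1.414 = 21.05 ft. Hydraulic radius R = A/P = 60.48/21.05 = 2.874 ft. Q_B = (1.486/0.032)·60.48·2.874^(2/3)·√0.00099 = 178.6 ft³/s.
Q_A = 72.58 ft³/s vs Q_B = 178.6 ft³/s, so channel B carries more.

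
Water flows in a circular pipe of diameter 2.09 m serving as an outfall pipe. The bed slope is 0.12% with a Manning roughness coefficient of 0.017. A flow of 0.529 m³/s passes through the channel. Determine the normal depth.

Manning's equation rearranged: A R^(2/3) = nQ / (1·√S) = 0.017 × 0.529 / (√0.0012) = 0.2596.
At y = 0.363 m: A R^(2/3) = 0.1462 — low.
At y = 0.59 m: A R^(2/3) = 0.3872 — high.
At y = 0.482 m: A R^(2/3) = 0.2596 — ≈ 0.2596.

y_n = 0.482 m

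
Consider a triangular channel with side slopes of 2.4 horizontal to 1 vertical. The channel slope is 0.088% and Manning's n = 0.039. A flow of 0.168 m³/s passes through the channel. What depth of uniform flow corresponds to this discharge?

Manning's equation rearranged: A R^(2/3) = nQ / (1·√S) = 0.039 × 0.168 / (√0.00088) = 0.2209.
At y = 0.581 m: A R^(2/3) = 0.3369 — high.
At y = 0.424 m: A R^(2/3) = 0.1454 — low.
At y = 0.496 m: A R^(2/3) = 0.221 — close enough.

y_n = 0.496 m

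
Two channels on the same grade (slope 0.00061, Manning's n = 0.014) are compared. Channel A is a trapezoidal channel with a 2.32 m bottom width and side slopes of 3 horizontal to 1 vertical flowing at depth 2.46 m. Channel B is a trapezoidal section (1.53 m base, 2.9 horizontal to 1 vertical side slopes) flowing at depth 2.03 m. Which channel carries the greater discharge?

Channel A: With bottom width b = 2.32 m and side slope z = 3: A = (b + zy)y = (2.32 + 3×2.46)×2.46 = 23.86 m²; P = b + 2y√(1+z²) = 2.32 + 2×2.46×3.162 = 17.88 m. Hydraulic radius R = A/P = 23.86/17.88 = 1.335 m. Q_A = (1/0.014)·23.86·1.335^(2/3)·√0.00061 = 51.03 m³/s.
Channel B: With bottom width b = 1.53 m and side slope z = 2.9: A = (b + zy)y = (1.53 + 2.9×2.03)×2.03 = 15.06 m²; P = b + 2y√(1+z²) = 1.53 + 2×2.03×3.068 = 13.98 m. Hydraulic radius R = A/P = 15.06/13.98 = 1.077 m. Q_B = (1/0.014)·15.06·1.077^(2/3)·√0.00061 = 27.9 m³/s.
Q_A = 51.03 m³/s vs Q_B = 27.9 m³/s, so channel A carries more.

channel A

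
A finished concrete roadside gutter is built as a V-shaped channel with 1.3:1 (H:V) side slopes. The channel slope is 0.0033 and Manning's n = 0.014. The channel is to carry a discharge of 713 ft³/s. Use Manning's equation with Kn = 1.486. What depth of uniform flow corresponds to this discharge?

y_n = 6.81 ft

Manning's equation rearranged: A R^(2/3) = nQ / (1.486·√S) = 0.014 × 713 / (1.486 × √0.0033) = 116.9.
Try y = 4.71 ft: A R^(2/3) = 43.72 — too small.
Try y = 8.2 ft: A R^(2/3) = 191.8 — too large.
Try y = 6.81 ft: A R^(2/3) = 116.9 — ≈ 116.9.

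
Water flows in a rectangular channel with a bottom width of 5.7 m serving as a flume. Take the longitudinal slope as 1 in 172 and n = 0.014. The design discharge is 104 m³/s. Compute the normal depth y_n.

y_n = 2.7 m

Manning's equation rearranged: A R^(2/3) = nQ / (1·√S) = 0.014 × 104 / (√0.005814) = 19.1.
At y = 3.44 m: A R^(2/3) = 26.36 — high.
At y = 2.25 m: A R^(2/3) = 14.94 — low.
At y = 2.7 m: A R^(2/3) = 19.14 — ≈ 19.1.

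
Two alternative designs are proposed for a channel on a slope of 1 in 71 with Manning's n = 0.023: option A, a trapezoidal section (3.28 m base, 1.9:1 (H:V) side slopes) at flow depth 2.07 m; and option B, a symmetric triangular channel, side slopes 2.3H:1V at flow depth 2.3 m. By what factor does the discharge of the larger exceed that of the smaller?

Channel A: With bottom width b = 3.28 m and side slope z = 1.9: A = (b + zy)y = (3.28 + 1.9×2.07)×2.07 = 14.93 m²; P = b + 2y√(1+z²) = 3.28 + 2×2.07×2.147 = 12.17 m. Hydraulic radius R = A/P = 14.93/12.17 = 1.227 m. Q_A = (1/0.023)·14.93·1.227^(2/3)·√0.01408 = 88.3 m³/s.
Channel B: For a triangular section with side slope z = 2.3: A = zy² = 2.3×2.3² = 12.17 m²; P = 2y√(1+z²) = 2×2.3×2.508 = 11.54 m. Hydraulic radius R = A/P = 12.17/11.54 = 1.055 m. Q_B = (1/0.023)·12.17·1.055^(2/3)·√0.01408 = 65.05 m³/s.
The larger discharge is 88.3 m³/s and the smaller is 65.05 m³/s; the ratio is 1.36.

1.36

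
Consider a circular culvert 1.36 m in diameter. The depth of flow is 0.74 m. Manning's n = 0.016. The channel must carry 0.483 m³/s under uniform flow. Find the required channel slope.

For a circular section of diameter D = 1.36 m at depth y = 0.74 m, the central angle is θ = 2 arccos(1 − 2y/D) = 3.318 rad. Then A = (D²/8)(θ − sin θ) = 0.8078 m² and P = Dθ/2 = 2.256 m.
Hydraulic radius R = A/P = 0.8078/2.256 = 0.358 m.
From Manning's equation, S = [nQ / (1 A R^(2/3))]² = [0.016 × 0.483 / (1 × 0.8078 × 0.358^(2/3))]² = 0.00036.

S = 0.00036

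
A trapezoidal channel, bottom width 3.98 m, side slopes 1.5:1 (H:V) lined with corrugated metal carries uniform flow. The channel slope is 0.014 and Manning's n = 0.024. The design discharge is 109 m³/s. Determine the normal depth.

y_n = 2.34 m

Manning's equation rearranged: A R^(2/3) = nQ / (1·√S) = 0.024 × 109 / (√0.014) = 22.11.
Trying y = 2.61 m: A R^(2/3) = 27.47 — high.
Trying y = 2.34 m: A R^(2/3) = 22.05 — close enough.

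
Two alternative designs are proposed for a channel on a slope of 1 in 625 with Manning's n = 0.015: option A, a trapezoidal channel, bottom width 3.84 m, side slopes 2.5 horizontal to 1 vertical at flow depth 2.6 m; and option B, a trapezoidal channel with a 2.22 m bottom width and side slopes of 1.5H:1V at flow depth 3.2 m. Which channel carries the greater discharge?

channel A

Channel A: With bottom width b = 3.84 m and side slope z = 2.5: A = (b + zy)y = (3.84 + 2.5×2.6)×2.6 = 26.88 m²; P = b + 2y√(1+z²) = 3.84 + 2×2.6×2.693 = 17.84 m. Hydraulic radius R = A/P = 26.88/17.84 = 1.507 m. Q_A = (1/0.015)·26.88·1.507^(2/3)·√0.0016 = 94.23 m³/s.
Channel B: With bottom width b = 2.22 m and side slope z = 1.5: A = (b + zy)y = (2.22 + 1.5×3.2)×3.2 = 22.46 m²; P = b + 2y√(1+z²) = 2.22 + 2×3.2×1.803 = 13.76 m. Hydraulic radius R = A/P = 22.46/13.76 = 1.633 m. Q_B = (1/0.015)·22.46·1.633^(2/3)·√0.0016 = 83.06 m³/s.
Q_A = 94.23 m³/s vs Q_B = 83.06 m³/s, so channel A carries more.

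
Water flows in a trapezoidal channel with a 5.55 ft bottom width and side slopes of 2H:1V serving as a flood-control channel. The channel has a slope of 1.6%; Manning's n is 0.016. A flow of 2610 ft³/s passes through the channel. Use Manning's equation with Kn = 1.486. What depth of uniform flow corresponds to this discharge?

y_n = 5.9 ft

Manning's equation rearranged: A R^(2/3) = nQ / (1.486·√S) = 0.016 × 2610 / (1.486 × √0.016) = 222.2.
Trying y = 6.65 ft: A R^(2/3) = 291.8 — too large.
Trying y = 5.17 ft: A R^(2/3) = 165.7 — too small.
Trying y = 5.9 ft: A R^(2/3) = 222.5 — ≈ 222.2.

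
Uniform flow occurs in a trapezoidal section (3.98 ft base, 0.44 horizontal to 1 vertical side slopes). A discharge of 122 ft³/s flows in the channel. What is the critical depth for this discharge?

y_c = 2.76 ft

At critical depth, Q² T / (g A³) = 1, i.e. A³/T = Q²/g = 122²/32.2 = 462.2.
Trying y = 2.41 ft: A³/T = 293.8 — low.
Trying y = 3.23 ft: A³/T = 778.3 — high.
Trying y = 2.76 ft: A³/T = 459.8 — close enough.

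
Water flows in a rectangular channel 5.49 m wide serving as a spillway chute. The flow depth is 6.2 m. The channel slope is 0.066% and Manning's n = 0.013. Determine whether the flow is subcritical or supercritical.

subcritical

Flow area A = b·y = 5.49 × 6.2 = 34.04 m². Wetted perimeter P = b + 2y = 5.49 + 2×6.2 = 17.89 m.
Hydraulic radius R = A/P = 34.04/17.89 = 1.903 m.
V = (1/n) R^(2/3) √S = (1/0.013) × 1.903^(2/3) × √0.00066 = 3.034 m/s. Hydraulic depth D_h = A/T = 34.04/5.49 = 6.2 m.
Froude number Fr = V/√(g·D_h) = 3.034/√(9.81×6.2) = 0.389, which is less than 1, so the flow is subcritical.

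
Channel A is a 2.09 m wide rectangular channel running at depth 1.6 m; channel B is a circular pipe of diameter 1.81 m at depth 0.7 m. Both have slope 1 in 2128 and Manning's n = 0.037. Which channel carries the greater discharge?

channel A

Channel A: Flow area A = b·y = 2.09 × 1.6 = 3.344 m². Wetted perimeter P = b + 2y = 2.09 + 2×1.6 = 5.29 m. Hydraulic radius R = A/P = 3.344/5.29 = 0.6321 m. Q_A = (1/0.037)·3.344·0.6321^(2/3)·√0.0004699 = 1.443 m³/s.
Channel B: For a circular section of diameter D = 1.81 m at depth y = 0.7 m, the central angle is θ = 2 arccos(1 − 2y/D) = 2.685 rad. Then A = (D²/8)(θ − sin θ) = 0.9187 m² and P = Dθ/2 = 2.43 m. Hydraulic radius R = A/P = 0.9187/2.43 = 0.3781 m. Q_B = (1/0.037)·0.9187·0.3781^(2/3)·√0.0004699 = 0.2814 m³/s.
Q_A = 1.443 m³/s vs Q_B = 0.2814 m³/s, so channel A carries more.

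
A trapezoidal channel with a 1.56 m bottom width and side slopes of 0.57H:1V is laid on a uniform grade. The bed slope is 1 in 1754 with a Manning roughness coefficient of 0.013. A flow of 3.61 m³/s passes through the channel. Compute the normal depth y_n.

Manning's equation rearranged: A R^(2/3) = nQ / (1·√S) = 0.013 × 3.61 / (√0.0005701) = 1.965.
At y = 0.921 m: A R^(2/3) = 1.245 — short.
At y = 1.2 m: A R^(2/3) = 1.964 — ≈ 1.965.

y_n = 1.2 m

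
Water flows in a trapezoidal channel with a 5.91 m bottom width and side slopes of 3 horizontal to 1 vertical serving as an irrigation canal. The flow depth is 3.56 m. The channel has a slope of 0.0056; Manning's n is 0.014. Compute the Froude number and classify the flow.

With bottom width b = 5.91 m and side slope z = 3: A = (b + zy)y = (5.91 + 3×3.56)×3.56 = 59.06 m²; P = b + 2y√(1+z²) = 5.91 + 2×3.56×3.162 = 28.43 m.
Hydraulic radius R = A/P = 59.06/28.43 = 2.078 m.
V = (1/n) R^(2/3) √S = (1/0.014) × 2.078^(2/3) × √0.0056 = 8.703 m/s. Hydraulic depth D_h = A/T = 59.06/27.27 = 2.166 m.
Froude number Fr = V/√(g·D_h) = 8.703/√(9.81×2.166) = 1.89, which is greater than 1, so the flow is supercritical.

supercritical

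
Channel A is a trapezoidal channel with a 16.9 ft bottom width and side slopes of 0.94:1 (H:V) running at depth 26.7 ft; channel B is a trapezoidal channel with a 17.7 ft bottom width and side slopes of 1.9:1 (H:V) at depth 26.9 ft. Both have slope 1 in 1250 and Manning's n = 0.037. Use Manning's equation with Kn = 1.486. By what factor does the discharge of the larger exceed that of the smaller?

1.78

Channel A: With bottom width b = 16.9 ft and side slope z = 0.94: A = (b + zy)y = (16.9 + 0.94×26.7)×26.7 = 1121 ft²; P = b + 2y√(1+z²) = 16.9 + 2×26.7×1.372 = 90.19 ft. Hydraulic radius R = A/P = 1121/90.19 = 12.43 ft. Q_A = (1.486/0.037)·1121·12.43^(2/3)·√0.0008 = 6836 ft³/s.
Channel B: With bottom width b = 17.7 ft and side slope z = 1.9: A = (b + zy)y = (17.7 + 1.9×26.9)×26.9 = 1851 ft²; P = b + 2y√(1+z²) = 17.7 + 2×26.9×2.147 = 133.2 ft. Hydraulic radius R = A/P = 1851/133.2 = 13.89 ft. Q_B = (1.486/0.037)·1851·13.89^(2/3)·√0.0008 = 12150 ft³/s.
The larger discharge is 12150 ft³/s and the smaller is 6836 ft³/s; the ratio is 1.78.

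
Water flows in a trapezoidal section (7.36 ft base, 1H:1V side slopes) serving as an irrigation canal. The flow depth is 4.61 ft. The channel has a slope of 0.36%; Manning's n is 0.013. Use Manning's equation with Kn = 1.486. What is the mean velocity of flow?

With bottom width b = 7.36 ft and side slope z = 1: A = (b + zy)y = (7.36 + 1×4.61)×4.61 = 55.18 ft²; P = b + 2y√(1+z²) = 7.36 + 2×4.61×1.414 = 20.4 ft.
Hydraulic radius R = A/P = 55.18/20.4 = 2.705 ft.
From Manning's equation, V = (1.486/n) R^(2/3) S^(1/2) = (1.486/0.013) × 2.705^(2/3) × 0.0036^(1/2) = 13.3 ft/s.

V = 13.3 ft/s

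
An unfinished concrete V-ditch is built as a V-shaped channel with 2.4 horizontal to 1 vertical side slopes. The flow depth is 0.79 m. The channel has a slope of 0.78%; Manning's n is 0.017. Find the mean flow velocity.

V = 2.65 m/s

For a triangular section with side slope z = 2.4: A = zy² = 2.4×0.79² = 1.498 m²; P = 2y√(1+z²) = 2×0.79×2.6 = 4.108 m.
Hydraulic radius R = A/P = 1.498/4.108 = 0.3646 m.
From Manning's equation, V = (1/n) R^(2/3) S^(1/2) = (1/0.017) × 0.3646^(2/3) × 0.0078^(1/2) = 2.65 m/s.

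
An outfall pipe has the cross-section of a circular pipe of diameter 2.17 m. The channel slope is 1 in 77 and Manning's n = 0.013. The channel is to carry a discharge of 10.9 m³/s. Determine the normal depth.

Manning's equation rearranged: A R^(2/3) = nQ / (1·√S) = 0.013 × 10.9 / (√0.01299) = 1.243.
Try y = 1.23 m: A R^(2/3) = 1.512 — over.
Try y = 0.843 m: A R^(2/3) = 0.7857 — short.
Try y = 1.09 m: A R^(2/3) = 1.24 — ≈ 1.243.

y_n = 1.09 m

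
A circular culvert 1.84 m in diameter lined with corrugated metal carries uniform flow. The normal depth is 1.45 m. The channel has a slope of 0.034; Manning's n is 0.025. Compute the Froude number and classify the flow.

supercritical

For a circular section of diameter D = 1.84 m at depth y = 1.45 m, the central angle is θ = 2 arccos(1 − 2y/D) = 4.369 rad. Then A = (D²/8)(θ − sin θ) = 2.248 m² and P = Dθ/2 = 4.02 m.
Hydraulic radius R = A/P = 2.248/4.02 = 0.5591 m.
V = (1/n) R^(2/3) √S = (1/0.025) × 0.5591^(2/3) × √0.034 = 5.006 m/s. Hydraulic depth D_h = A/T = 2.248/1.504 = 1.494 m.
Froude number Fr = V/√(g·D_h) = 5.006/√(9.81×1.494) = 1.31, which is greater than 1, so the flow is supercritical.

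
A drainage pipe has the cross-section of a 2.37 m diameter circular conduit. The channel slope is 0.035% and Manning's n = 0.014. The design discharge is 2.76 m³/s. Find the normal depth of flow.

Manning's equation rearranged: A R^(2/3) = nQ / (1·√S) = 0.014 × 2.76 / (√0.00035) = 2.065.
At y = 1.11 m: A R^(2/3) = 1.39 — too small.
At y = 1.8 m: A R^(2/3) = 2.879 — too large.
At y = 1.41 m: A R^(2/3) = 2.064 — close enough.

y_n = 1.41 m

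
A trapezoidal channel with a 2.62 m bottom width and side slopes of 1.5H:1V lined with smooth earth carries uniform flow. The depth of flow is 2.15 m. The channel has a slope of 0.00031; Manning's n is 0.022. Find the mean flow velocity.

V = 0.91 m/s

With bottom width b = 2.62 m and side slope z = 1.5: A = (b + zy)y = (2.62 + 1.5×2.15)×2.15 = 12.57 m²; P = b + 2y√(1+z²) = 2.62 + 2×2.15×1.803 = 10.37 m.
Hydraulic radius R = A/P = 12.57/10.37 = 1.212 m.
From Manning's equation, V = (1/n) R^(2/3) S^(1/2) = (1/0.022) × 1.212^(2/3) × 0.00031^(1/2) = 0.91 m/s.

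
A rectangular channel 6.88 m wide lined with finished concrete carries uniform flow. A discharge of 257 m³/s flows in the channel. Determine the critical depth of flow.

For a rectangular channel, critical depth y_c = (q²/g)^(1/3) where q = Q/b = 257/6.88 = 37.35 m²/s.
So y_c = (37.35²/9.81)^(1/3) = 5.22 m.

y_c = 5.22 m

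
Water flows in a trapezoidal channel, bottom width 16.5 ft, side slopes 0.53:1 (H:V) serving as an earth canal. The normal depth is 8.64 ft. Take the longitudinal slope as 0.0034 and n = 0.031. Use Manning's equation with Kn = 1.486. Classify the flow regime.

With bottom width b = 16.5 ft and side slope z = 0.53: A = (b + zy)y = (16.5 + 0.53×8.64)×8.64 = 182.1 ft²; P = b + 2y√(1+z²) = 16.5 + 2×8.64×1.132 = 36.06 ft.
Hydraulic radius R = A/P = 182.1/36.06 = 5.051 ft.
V = (1.486/n) R^(2/3) √S = (1.486/0.031) × 5.051^(2/3) × √0.0034 = 8.228 ft/s. Hydraulic depth D_h = A/T = 182.1/25.66 = 7.098 ft.
Froude number Fr = V/√(g·D_h) = 8.228/√(32.2×7.098) = 0.544, which is less than 1, so the flow is subcritical.

subcritical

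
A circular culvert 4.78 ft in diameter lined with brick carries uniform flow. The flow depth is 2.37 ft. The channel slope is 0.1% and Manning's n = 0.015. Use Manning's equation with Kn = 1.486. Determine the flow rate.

Q = 31.2 ft³/s

For a circular section of diameter D = 4.78 ft at depth y = 2.37 ft, the central angle is θ = 2 arccos(1 − 2y/D) = 3.125 rad. Then A = (D²/8)(θ − sin θ) = 8.877 ft² and P = Dθ/2 = 7.468 ft.
Hydraulic radius R = A/P = 8.877/7.468 = 1.189 ft.
Manning's equation: Q = (1.486/n) A R^(2/3) S^(1/2) = (1.486/0.015) × 8.877 × 1.189^(2/3) × 0.001^(1/2) = 31.2 ft³/s.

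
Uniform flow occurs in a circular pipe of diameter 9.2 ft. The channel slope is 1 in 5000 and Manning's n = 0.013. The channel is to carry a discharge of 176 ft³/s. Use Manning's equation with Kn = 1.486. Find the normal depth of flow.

y_n = 7.09 ft

Manning's equation rearranged: A R^(2/3) = nQ / (1.486·√S) = 0.013 × 176 / (1.486 × √0.0002) = 108.9.
At y = 5.33 ft: A R^(2/3) = 73.71 — low.
At y = 7.86 ft: A R^(2/3) = 119.8 — high.
At y = 7.09 ft: A R^(2/3) = 108.9 — ≈ 108.9.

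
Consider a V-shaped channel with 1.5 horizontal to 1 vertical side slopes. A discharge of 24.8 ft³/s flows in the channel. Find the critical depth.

At critical depth, Q² T / (g A³) = 1, i.e. A³/T = Q²/g = 24.8²/32.2 = 19.1.
Trying y = 1.27 ft: A³/T = 3.717 — too small.
Trying y = 2.22 ft: A³/T = 60.66 — too large.
Trying y = 1.76 ft: A³/T = 19 — ≈ 19.1.

y_c = 1.76 ft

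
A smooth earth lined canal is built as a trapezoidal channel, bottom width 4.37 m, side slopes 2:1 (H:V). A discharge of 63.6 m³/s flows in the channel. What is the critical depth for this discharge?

y_c = 2.04 m

At critical depth, Q² T / (g A³) = 1, i.e. A³/T = Q²/g = 63.6²/9.81 = 412.3.
Try y = 1.41 m: A³/T = 104.1 — low.
Try y = 2.45 m: A³/T = 826.7 — high.
Try y = 2.04 m: A³/T = 408.8 — ≈ 412.3.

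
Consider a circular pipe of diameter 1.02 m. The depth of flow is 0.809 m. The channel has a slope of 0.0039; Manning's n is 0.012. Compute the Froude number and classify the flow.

subcritical

For a circular section of diameter D = 1.02 m at depth y = 0.809 m, the central angle is θ = 2 arccos(1 − 2y/D) = 4.394 rad. Then A = (D²/8)(θ − sin θ) = 0.695 m² and P = Dθ/2 = 2.241 m.
Hydraulic radius R = A/P = 0.695/2.241 = 0.3101 m.
V = (1/n) R^(2/3) √S = (1/0.012) × 0.3101^(2/3) × √0.0039 = 2.384 m/s. Hydraulic depth D_h = A/T = 0.695/0.8263 = 0.8411 m.
Froude number Fr = V/√(g·D_h) = 2.384/√(9.81×0.8411) = 0.83, which is less than 1, so the flow is subcritical.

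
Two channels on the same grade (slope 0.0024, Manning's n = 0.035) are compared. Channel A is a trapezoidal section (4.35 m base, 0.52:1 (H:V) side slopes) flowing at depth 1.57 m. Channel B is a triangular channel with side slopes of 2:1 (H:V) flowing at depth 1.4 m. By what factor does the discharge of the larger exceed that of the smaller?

Channel A: With bottom width b = 4.35 m and side slope z = 0.52: A = (b + zy)y = (4.35 + 0.52×1.57)×1.57 = 8.111 m²; P = b + 2y√(1+z²) = 4.35 + 2×1.57×1.127 = 7.889 m. Hydraulic radius R = A/P = 8.111/7.889 = 1.028 m. Q_A = (1/0.035)·8.111·1.028^(2/3)·√0.0024 = 11.57 m³/s.
Channel B: For a triangular section with side slope z = 2: A = zy² = 2×1.4² = 3.92 m²; P = 2y√(1+z²) = 2×1.4×2.236 = 6.261 m. Hydraulic radius R = A/P = 3.92/6.261 = 0.6261 m. Q_B = (1/0.035)·3.92·0.6261^(2/3)·√0.0024 = 4.016 m³/s.
The larger discharge is 11.57 m³/s and the smaller is 4.016 m³/s; the ratio is 2.88.

2.88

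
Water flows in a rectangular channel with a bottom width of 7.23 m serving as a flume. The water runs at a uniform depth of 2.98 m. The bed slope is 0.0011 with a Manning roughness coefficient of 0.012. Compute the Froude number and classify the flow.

Flow area A = b·y = 7.23 × 2.98 = 21.55 m². Wetted perimeter P = b + 2y = 7.23 + 2×2.98 = 13.19 m.
Hydraulic radius R = A/P = 21.55/13.19 = 1.633 m.
V = (1/n) R^(2/3) √S = (1/0.012) × 1.633^(2/3) × √0.0011 = 3.833 m/s. Hydraulic depth D_h = A/T = 21.55/7.23 = 2.98 m.
Froude number Fr = V/√(g·D_h) = 3.833/√(9.81×2.98) = 0.709, which is less than 1, so the flow is subcritical.

subcritical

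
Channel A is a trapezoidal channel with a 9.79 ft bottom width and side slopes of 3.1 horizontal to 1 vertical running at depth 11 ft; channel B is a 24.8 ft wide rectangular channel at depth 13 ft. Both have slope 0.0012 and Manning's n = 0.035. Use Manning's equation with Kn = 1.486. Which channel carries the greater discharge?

Channel A: With bottom width b = 9.79 ft and side slope z = 3.1: A = (b + zy)y = (9.79 + 3.1×11)×11 = 482.8 ft²; P = b + 2y√(1+z²) = 9.79 + 2×11×3.257 = 81.45 ft. Hydraulic radius R = A/P = 482.8/81.45 = 5.927 ft. Q_A = (1.486/0.035)·482.8·5.927^(2/3)·√0.0012 = 2326 ft³/s.
Channel B: Flow area A = b·y = 24.8 × 13 = 322.4 ft². Wetted perimeter P = b + 2y = 24.8 + 2×13 = 50.8 ft. Hydraulic radius R = A/P = 322.4/50.8 = 6.346 ft. Q_B = (1.486/0.035)·322.4·6.346^(2/3)·√0.0012 = 1625 ft³/s.
Q_A = 2326 ft³/s vs Q_B = 1625 ft³/s, so channel A carries more.

channel A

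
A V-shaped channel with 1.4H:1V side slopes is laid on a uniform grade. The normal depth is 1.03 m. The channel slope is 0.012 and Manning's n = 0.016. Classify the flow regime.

For a triangular section with side slope z = 1.4: A = zy² = 1.4×1.03² = 1.485 m²; P = 2y√(1+z²) = 2×1.03×1.72 = 3.544 m.
Hydraulic radius R = A/P = 1.485/3.544 = 0.4191 m.
V = (1/n) R^(2/3) √S = (1/0.016) × 0.4191^(2/3) × √0.012 = 3.834 m/s. Hydraulic depth D_h = A/T = 1.485/2.884 = 0.515 m.
Froude number Fr = V/√(g·D_h) = 3.834/√(9.81×0.515) = 1.71, which is greater than 1, so the flow is supercritical.

supercritical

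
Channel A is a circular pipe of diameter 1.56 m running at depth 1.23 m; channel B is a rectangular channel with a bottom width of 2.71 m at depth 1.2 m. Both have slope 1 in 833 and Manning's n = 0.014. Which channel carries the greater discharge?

channel B

Channel A: For a circular section of diameter D = 1.56 m at depth y = 1.23 m, the central angle is θ = 2 arccos(1 − 2y/D) = 4.372 rad. Then A = (D²/8)(θ − sin θ) = 1.617 m² and P = Dθ/2 = 3.41 m. Hydraulic radius R = A/P = 1.617/3.41 = 0.4741 m. Q_A = (1/0.014)·1.617·0.4741^(2/3)·√0.0012 = 2.432 m³/s.
Channel B: Flow area A = b·y = 2.71 × 1.2 = 3.252 m². Wetted perimeter P = b + 2y = 2.71 + 2×1.2 = 5.11 m. Hydraulic radius R = A/P = 3.252/5.11 = 0.6364 m. Q_B = (1/0.014)·3.252·0.6364^(2/3)·√0.0012 = 5.955 m³/s.
Q_A = 2.432 m³/s vs Q_B = 5.955 m³/s, so channel B carries more.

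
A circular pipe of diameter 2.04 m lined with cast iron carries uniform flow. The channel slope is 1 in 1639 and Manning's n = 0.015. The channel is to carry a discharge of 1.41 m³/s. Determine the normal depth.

Manning's equation rearranged: A R^(2/3) = nQ / (1·√S) = 0.015 × 1.41 / (√0.0006101) = 0.8562.
Trying y = 0.659 m: A R^(2/3) = 0.4711 — low.
Trying y = 1.04 m: A R^(2/3) = 1.078 — high.
Trying y = 0.91 m: A R^(2/3) = 0.8557 — matches.

y_n = 0.91 m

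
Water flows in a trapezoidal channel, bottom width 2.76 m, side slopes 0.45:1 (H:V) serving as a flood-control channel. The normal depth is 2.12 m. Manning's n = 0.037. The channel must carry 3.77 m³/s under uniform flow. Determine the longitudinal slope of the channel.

With bottom width b = 2.76 m and side slope z = 0.45: A = (b + zy)y = (2.76 + 0.45×2.12)×2.12 = 7.874 m²; P = b + 2y√(1+z²) = 2.76 + 2×2.12×1.097 = 7.41 m.
Hydraulic radius R = A/P = 7.874/7.41 = 1.063 m.
From Manning's equation, S = [nQ / (1 A R^(2/3))]² = [0.037 × 3.77 / (1 × 7.874 × 1.063^(2/3))]² = 0.000289.

S = 0.000289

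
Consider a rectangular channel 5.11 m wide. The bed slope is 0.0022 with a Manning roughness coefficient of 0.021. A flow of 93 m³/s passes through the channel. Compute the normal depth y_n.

Manning's equation rearranged: A R^(2/3) = nQ / (1·√S) = 0.021 × 93 / (√0.0022) = 41.64.
Try y = 6.86 m: A R^(2/3) = 53.05 — high.
Try y = 4.47 m: A R^(2/3) = 31.58 — low.
Try y = 5.6 m: A R^(2/3) = 41.63 — matches.

y_n = 5.6 m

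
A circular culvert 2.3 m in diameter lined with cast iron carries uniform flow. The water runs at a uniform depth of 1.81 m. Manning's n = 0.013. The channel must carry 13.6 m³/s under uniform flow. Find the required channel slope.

S = 0.0041

For a circular section of diameter D = 2.3 m at depth y = 1.81 m, the central angle is θ = 2 arccos(1 − 2y/D) = 4.364 rad. Then A = (D²/8)(θ − sin θ) = 3.507 m² and P = Dθ/2 = 5.019 m.
Hydraulic radius R = A/P = 3.507/5.019 = 0.6988 m.
From Manning's equation, S = [nQ / (1 A R^(2/3))]² = [0.013 × 13.6 / (1 × 3.507 × 0.6988^(2/3))]² = 0.0041.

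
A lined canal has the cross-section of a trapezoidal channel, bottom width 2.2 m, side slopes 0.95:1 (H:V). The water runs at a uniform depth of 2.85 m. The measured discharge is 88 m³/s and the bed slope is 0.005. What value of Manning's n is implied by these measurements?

n = 0.014

With bottom width b = 2.2 m and side slope z = 0.95: A = (b + zy)y = (2.2 + 0.95×2.85)×2.85 = 13.99 m²; P = b + 2y√(1+z²) = 2.2 + 2×2.85×1.379 = 10.06 m.
Hydraulic radius R = A/P = 13.99/10.06 = 1.39 m.
Rearranging Manning's equation: n = (1/Q) A R^(2/3) S^(1/2) = (1/88) × 13.99 × 1.39^(2/3) × √0.005 = 0.014.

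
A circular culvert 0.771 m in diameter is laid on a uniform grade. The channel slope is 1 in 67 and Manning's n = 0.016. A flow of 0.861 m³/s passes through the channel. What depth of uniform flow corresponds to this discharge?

y_n = 0.486 m

Manning's equation rearranged: A R^(2/3) = nQ / (1·√S) = 0.016 × 0.861 / (√0.01493) = 0.1128.
Trying y = 0.387 m: A R^(2/3) = 0.07841 — too small.
Trying y = 0.55 m: A R^(2/3) = 0.1336 — too large.
Trying y = 0.486 m: A R^(2/3) = 0.1127 — ≈ 0.1128.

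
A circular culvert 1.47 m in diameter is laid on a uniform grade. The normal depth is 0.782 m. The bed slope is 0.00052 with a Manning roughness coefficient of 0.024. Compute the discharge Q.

For a circular section of diameter D = 1.47 m at depth y = 0.782 m, the central angle is θ = 2 arccos(1 − 2y/D) = 3.27 rad. Then A = (D²/8)(θ − sin θ) = 0.9176 m² and P = Dθ/2 = 2.403 m.
Hydraulic radius R = A/P = 0.9176/2.403 = 0.3818 m.
Manning's equation: Q = (1/n) A R^(2/3) S^(1/2) = (1/0.024) × 0.9176 × 0.3818^(2/3) × 0.00052^(1/2) = 0.459 m³/s.

Q = 0.459 m³/s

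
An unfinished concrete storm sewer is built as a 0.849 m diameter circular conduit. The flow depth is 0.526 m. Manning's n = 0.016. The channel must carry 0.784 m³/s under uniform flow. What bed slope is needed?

S = 0.0078

For a circular section of diameter D = 0.849 m at depth y = 0.526 m, the central angle is θ = 2 arccos(1 − 2y/D) = 3.624 rad. Then A = (D²/8)(θ − sin θ) = 0.3684 m² and P = Dθ/2 = 1.539 m.
Hydraulic radius R = A/P = 0.3684/1.539 = 0.2394 m.
From Manning's equation, S = [nQ / (1 A R^(2/3))]² = [0.016 × 0.784 / (1 × 0.3684 × 0.2394^(2/3))]² = 0.0078.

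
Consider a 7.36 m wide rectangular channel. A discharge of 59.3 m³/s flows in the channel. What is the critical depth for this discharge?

For a rectangular channel, critical depth y_c = (q²/g)^(1/3) where q = Q/b = 59.3/7.36 = 8.057 m²/s.
So y_c = (8.057²/9.81)^(1/3) = 1.88 m.

y_c = 1.88 m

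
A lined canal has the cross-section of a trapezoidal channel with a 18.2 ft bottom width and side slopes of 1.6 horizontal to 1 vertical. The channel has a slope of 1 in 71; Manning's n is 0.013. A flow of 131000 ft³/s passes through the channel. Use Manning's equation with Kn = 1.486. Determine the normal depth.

y_n = 27.1 ft

Manning's equation rearranged: A R^(2/3) = nQ / (1.486·√S) = 0.013 × 131000 / (1.486 × √0.01408) = 9657.
Trying y = 19.8 ft: A R^(2/3) = 4774 — short.
Trying y = 27.1 ft: A R^(2/3) = 9621 — ≈ 9657.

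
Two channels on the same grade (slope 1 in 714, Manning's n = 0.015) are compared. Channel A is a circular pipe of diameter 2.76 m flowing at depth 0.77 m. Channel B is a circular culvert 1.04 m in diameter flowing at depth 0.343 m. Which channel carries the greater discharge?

Channel A: For a circular section of diameter D = 2.76 m at depth y = 0.77 m, the central angle is θ = 2 arccos(1 − 2y/D) = 2.226 rad. Then A = (D²/8)(θ − sin θ) = 1.364 m² and P = Dθ/2 = 3.072 m. Hydraulic radius R = A/P = 1.364/3.072 = 0.4442 m. Q_A = (1/0.015)·1.364·0.4442^(2/3)·√0.001401 = 1.982 m³/s.
Channel B: For a circular section of diameter D = 1.04 m at depth y = 0.343 m, the central angle is θ = 2 arccos(1 − 2y/D) = 2.447 rad. Then A = (D²/8)(θ − sin θ) = 0.2443 m² and P = Dθ/2 = 1.272 m. Hydraulic radius R = A/P = 0.2443/1.272 = 0.192 m. Q_B = (1/0.015)·0.2443·0.192^(2/3)·√0.001401 = 0.2028 m³/s.
Q_A = 1.982 m³/s vs Q_B = 0.2028 m³/s, so channel A carries more.

channel A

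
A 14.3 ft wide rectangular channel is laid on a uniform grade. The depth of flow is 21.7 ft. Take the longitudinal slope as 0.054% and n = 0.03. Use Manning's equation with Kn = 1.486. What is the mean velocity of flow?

Flow area A = b·y = 14.3 × 21.7 = 310.3 ft². Wetted perimeter P = b + 2y = 14.3 + 2×21.7 = 57.7 ft.
Hydraulic radius R = A/P = 310.3/57.7 = 5.378 ft.
From Manning's equation, V = (1.486/n) R^(2/3) S^(1/2) = (1.486/0.03) × 5.378^(2/3) × 0.00054^(1/2) = 3.53 ft/s.

V = 3.53 ft/s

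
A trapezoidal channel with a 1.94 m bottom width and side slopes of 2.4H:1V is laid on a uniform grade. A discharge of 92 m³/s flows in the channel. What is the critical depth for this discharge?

y_c = 2.76 m

At critical depth, Q² T / (g A³) = 1, i.e. A³/T = Q²/g = 92²/9.81 = 862.8.
At y = 2.18 m: A³/T = 308.1 — low.
At y = 2.76 m: A³/T = 869.5 — ≈ 862.8.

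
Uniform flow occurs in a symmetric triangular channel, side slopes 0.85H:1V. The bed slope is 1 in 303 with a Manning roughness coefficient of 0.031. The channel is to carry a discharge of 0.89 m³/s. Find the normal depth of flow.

Manning's equation rearranged: A R^(2/3) = nQ / (1·√S) = 0.031 × 0.89 / (√0.0033) = 0.4803.
Trying y = 0.8 m: A R^(2/3) = 0.2211 — low.
Trying y = 1.07 m: A R^(2/3) = 0.4801 — ≈ 0.4803.

y_n = 1.07 m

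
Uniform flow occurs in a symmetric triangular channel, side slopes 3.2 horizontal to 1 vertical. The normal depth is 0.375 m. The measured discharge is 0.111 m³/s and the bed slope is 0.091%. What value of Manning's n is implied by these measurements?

For a triangular section with side slope z = 3.2: A = zy² = 3.2×0.375² = 0.45 m²; P = 2y√(1+z²) = 2×0.375×3.353 = 2.514 m.
Hydraulic radius R = A/P = 0.45/2.514 = 0.179 m.
Rearranging Manning's equation: n = (1/Q) A R^(2/3) S^(1/2) = (1/0.111) × 0.45 × 0.179^(2/3) × √0.00091 = 0.0388.

n = 0.0388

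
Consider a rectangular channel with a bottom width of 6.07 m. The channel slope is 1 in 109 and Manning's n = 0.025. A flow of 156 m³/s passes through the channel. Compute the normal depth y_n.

y_n = 4.51 m

Manning's equation rearranged: A R^(2/3) = nQ / (1·√S) = 0.025 × 156 / (√0.009174) = 40.72.
Try y = 5.47 m: A R^(2/3) = 51.86 — high.
Try y = 4.03 m: A R^(2/3) = 35.27 — low.
Try y = 4.51 m: A R^(2/3) = 40.72 — matches.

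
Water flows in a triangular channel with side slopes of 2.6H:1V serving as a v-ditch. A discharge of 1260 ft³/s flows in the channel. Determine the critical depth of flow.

At critical depth, Q² T / (g A³) = 1, i.e. A³/T = Q²/g = 1260²/32.2 = 49300.
At y = 8.7 ft: A³/T = 168500 — high.
At y = 4.92 ft: A³/T = 9744 — low.
At y = 6.8 ft: A³/T = 49140 — ≈ 49300.

y_c = 6.8 ft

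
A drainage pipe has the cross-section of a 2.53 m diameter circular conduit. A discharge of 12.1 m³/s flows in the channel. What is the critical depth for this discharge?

y_c = 1.59 m

At critical depth, Q² T / (g A³) = 1, i.e. A³/T = Q²/g = 12.1²/9.81 = 14.92.
Try y = 1.72 m: A³/T = 20.42 — over.
Try y = 1.28 m: A³/T = 6.567 — short.
Try y = 1.59 m: A³/T = 15.06 — matches.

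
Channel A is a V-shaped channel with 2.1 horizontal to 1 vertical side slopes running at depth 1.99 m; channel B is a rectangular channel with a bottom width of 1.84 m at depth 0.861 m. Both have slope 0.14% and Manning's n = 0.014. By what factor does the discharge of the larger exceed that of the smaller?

8.39

Channel A: For a triangular section with side slope z = 2.1: A = zy² = 2.1×1.99² = 8.316 m²; P = 2y√(1+z²) = 2×1.99×2.326 = 9.257 m. Hydraulic radius R = A/P = 8.316/9.257 = 0.8983 m. Q_A = (1/0.014)·8.316·0.8983^(2/3)·√0.0014 = 20.69 m³/s.
Channel B: Flow area A = b·y = 1.84 × 0.861 = 1.584 m². Wetted perimeter P = b + 2y = 1.84 + 2×0.861 = 3.562 m. Hydraulic radius R = A/P = 1.584/3.562 = 0.4448 m. Q_B = (1/0.014)·1.584·0.4448^(2/3)·√0.0014 = 2.467 m³/s.
The larger discharge is 20.69 m³/s and the smaller is 2.467 m³/s; the ratio is 8.39.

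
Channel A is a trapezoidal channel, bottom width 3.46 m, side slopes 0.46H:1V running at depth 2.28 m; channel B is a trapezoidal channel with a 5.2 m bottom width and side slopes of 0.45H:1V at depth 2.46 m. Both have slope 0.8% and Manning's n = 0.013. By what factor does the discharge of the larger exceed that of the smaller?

Channel A: With bottom width b = 3.46 m and side slope z = 0.46: A = (b + zy)y = (3.46 + 0.46×2.28)×2.28 = 10.28 m²; P = b + 2y√(1+z²) = 3.46 + 2×2.28×1.101 = 8.479 m. Hydraulic radius R = A/P = 10.28/8.479 = 1.212 m. Q_A = (1/0.013)·10.28·1.212^(2/3)·√0.008 = 80.42 m³/s.
Channel B: With bottom width b = 5.2 m and side slope z = 0.45: A = (b + zy)y = (5.2 + 0.45×2.46)×2.46 = 15.52 m²; P = b + 2y√(1+z²) = 5.2 + 2×2.46×1.097 = 10.6 m. Hydraulic radius R = A/P = 15.52/10.6 = 1.464 m. Q_B = (1/0.013)·15.52·1.464^(2/3)·√0.008 = 137.7 m³/s.
The larger discharge is 137.7 m³/s and the smaller is 80.42 m³/s; the ratio is 1.71.

1.71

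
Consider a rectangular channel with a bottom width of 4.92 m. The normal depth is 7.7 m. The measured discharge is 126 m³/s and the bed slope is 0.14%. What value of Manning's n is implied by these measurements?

Flow area A = b·y = 4.92 × 7.7 = 37.88 m². Wetted perimeter P = b + 2y = 4.92 + 2×7.7 = 20.32 m.
Hydraulic radius R = A/P = 37.88/20.32 = 1.864 m.
Rearranging Manning's equation: n = (1/Q) A R^(2/3) S^(1/2) = (1/126) × 37.88 × 1.864^(2/3) × √0.0014 = 0.017.

n = 0.017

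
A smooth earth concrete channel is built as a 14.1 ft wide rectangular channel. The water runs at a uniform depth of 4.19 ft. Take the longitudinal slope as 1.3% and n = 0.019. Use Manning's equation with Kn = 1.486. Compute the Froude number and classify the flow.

Flow area A = b·y = 14.1 × 4.19 = 59.08 ft². Wetted perimeter P = b + 2y = 14.1 + 2×4.19 = 22.48 ft.
Hydraulic radius R = A/P = 59.08/22.48 = 2.628 ft.
V = (1.486/n) R^(2/3) √S = (1.486/0.019) × 2.628^(2/3) × √0.013 = 16.98 ft/s. Hydraulic depth D_h = A/T = 59.08/14.1 = 4.19 ft.
Froude number Fr = V/√(g·D_h) = 16.98/√(32.2×4.19) = 1.46, which is greater than 1, so the flow is supercritical.

supercritical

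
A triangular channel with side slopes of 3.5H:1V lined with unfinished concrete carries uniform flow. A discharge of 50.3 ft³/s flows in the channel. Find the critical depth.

At critical depth, Q² T / (g A³) = 1, i.e. A³/T = Q²/g = 50.3²/32.2 = 78.57.
Trying y = 1.43 ft: A³/T = 36.63 — low.
Trying y = 2.13 ft: A³/T = 268.5 — high.
Trying y = 1.67 ft: A³/T = 79.56 — ≈ 78.57.

y_c = 1.67 ft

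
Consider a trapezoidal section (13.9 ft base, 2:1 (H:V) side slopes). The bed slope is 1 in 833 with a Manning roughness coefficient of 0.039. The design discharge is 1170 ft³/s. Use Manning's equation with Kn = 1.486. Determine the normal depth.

y_n = 9.06 ft

Manning's equation rearranged: A R^(2/3) = nQ / (1.486·√S) = 0.039 × 1170 / (1.486 × √0.0012) = 886.2.
Try y = 11.5 ft: A R^(2/3) = 1477 — high.
Try y = 7.85 ft: A R^(2/3) = 655.8 — low.
Try y = 9.06 ft: A R^(2/3) = 885.3 — matches.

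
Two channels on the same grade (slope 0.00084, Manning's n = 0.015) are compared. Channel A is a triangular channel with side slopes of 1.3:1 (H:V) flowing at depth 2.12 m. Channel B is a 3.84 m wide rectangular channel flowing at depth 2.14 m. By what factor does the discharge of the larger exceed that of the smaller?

1.59

Channel A: For a triangular section with side slope z = 1.3: A = zy² = 1.3×2.12² = 5.843 m²; P = 2y√(1+z²) = 2×2.12×1.64 = 6.954 m. Hydraulic radius R = A/P = 5.843/6.954 = 0.8402 m. Q_A = (1/0.015)·5.843·0.8402^(2/3)·√0.00084 = 10.05 m³/s.
Channel B: Flow area A = b·y = 3.84 × 2.14 = 8.218 m². Wetted perimeter P = b + 2y = 3.84 + 2×2.14 = 8.12 m. Hydraulic radius R = A/P = 8.218/8.12 = 1.012 m. Q_B = (1/0.015)·8.218·1.012^(2/3)·√0.00084 = 16 m³/s.
The larger discharge is 16 m³/s and the smaller is 10.05 m³/s; the ratio is 1.59.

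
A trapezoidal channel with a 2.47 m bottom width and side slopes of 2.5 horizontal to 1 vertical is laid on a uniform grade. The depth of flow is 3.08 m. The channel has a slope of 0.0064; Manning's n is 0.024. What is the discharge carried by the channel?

With bottom width b = 2.47 m and side slope z = 2.5: A = (b + zy)y = (2.47 + 2.5×3.08)×3.08 = 31.32 m²; P = b + 2y√(1+z²) = 2.47 + 2×3.08×2.693 = 19.06 m.
Hydraulic radius R = A/P = 31.32/19.06 = 1.644 m.
Manning's equation: Q = (1/n) A R^(2/3) S^(1/2) = (1/0.024) × 31.32 × 1.644^(2/3) × 0.0064^(1/2) = 145 m³/s.

Q = 145 m³/s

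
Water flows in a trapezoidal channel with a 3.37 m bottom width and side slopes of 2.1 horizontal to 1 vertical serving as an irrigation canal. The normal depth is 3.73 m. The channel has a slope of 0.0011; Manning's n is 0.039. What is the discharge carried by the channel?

With bottom width b = 3.37 m and side slope z = 2.1: A = (b + zy)y = (3.37 + 2.1×3.73)×3.73 = 41.79 m²; P = b + 2y√(1+z²) = 3.37 + 2×3.73×2.326 = 20.72 m.
Hydraulic radius R = A/P = 41.79/20.72 = 2.017 m.
Manning's equation: Q = (1/n) A R^(2/3) S^(1/2) = (1/0.039) × 41.79 × 2.017^(2/3) × 0.0011^(1/2) = 56.7 m³/s.

Q = 56.7 m³/s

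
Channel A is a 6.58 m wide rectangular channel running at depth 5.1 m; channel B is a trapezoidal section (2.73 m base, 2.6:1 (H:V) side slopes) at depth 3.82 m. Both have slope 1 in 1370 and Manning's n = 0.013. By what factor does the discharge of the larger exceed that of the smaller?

Channel A: Flow area A = b·y = 6.58 × 5.1 = 33.56 m². Wetted perimeter P = b + 2y = 6.58 + 2×5.1 = 16.78 m. Hydraulic radius R = A/P = 33.56/16.78 = 2 m. Q_A = (1/0.013)·33.56·2^(2/3)·√0.0007299 = 110.7 m³/s.
Channel B: With bottom width b = 2.73 m and side slope z = 2.6: A = (b + zy)y = (2.73 + 2.6×3.82)×3.82 = 48.37 m²; P = b + 2y√(1+z²) = 2.73 + 2×3.82×2.786 = 24.01 m. Hydraulic radius R = A/P = 48.37/24.01 = 2.014 m. Q_B = (1/0.013)·48.37·2.014^(2/3)·√0.0007299 = 160.3 m³/s.
The larger discharge is 160.3 m³/s and the smaller is 110.7 m³/s; the ratio is 1.45.

1.45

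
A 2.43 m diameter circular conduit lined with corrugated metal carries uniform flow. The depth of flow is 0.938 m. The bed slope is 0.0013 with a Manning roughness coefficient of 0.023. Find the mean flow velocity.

V = 0.997 m/s

For a circular section of diameter D = 2.43 m at depth y = 0.938 m, the central angle is θ = 2 arccos(1 − 2y/D) = 2.682 rad. Then A = (D²/8)(θ − sin θ) = 1.652 m² and P = Dθ/2 = 3.258 m.
Hydraulic radius R = A/P = 1.652/3.258 = 0.5069 m.
From Manning's equation, V = (1/n) R^(2/3) S^(1/2) = (1/0.023) × 0.5069^(2/3) × 0.0013^(1/2) = 0.997 m/s.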